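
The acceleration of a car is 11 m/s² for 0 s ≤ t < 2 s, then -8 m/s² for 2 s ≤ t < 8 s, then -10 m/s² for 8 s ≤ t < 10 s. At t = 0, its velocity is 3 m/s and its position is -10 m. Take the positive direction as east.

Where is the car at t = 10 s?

-42 m

On each constant-a segment, Δv = aΔt and Δx = v₀Δt + ½aΔt²; chain segment to segment.
0–2 s: v starts 3 m/s; Δx = 3·2 + ½·11·2² = 28 m; v ends 25 m/s.
2–8 s: v starts 25 m/s; Δx = 25·6 + ½·-8·6² = 6 m; v ends -23 m/s.
8–10 s: v starts -23 m/s; Δx = -23·2 + ½·-10·2² = -66 m; v ends -43 m/s.
x(10) = -10 + Σ Δx = -42 m.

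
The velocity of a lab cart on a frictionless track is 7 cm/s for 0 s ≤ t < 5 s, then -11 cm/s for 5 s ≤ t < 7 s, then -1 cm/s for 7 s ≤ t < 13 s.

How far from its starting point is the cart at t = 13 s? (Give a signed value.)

7 cm

Net displacement equals the area under the velocity-time graph (areas below the axis count negative).
0–5 s: 7 × 5 = 35 cm
5–7 s: -11 × 2 = -22 cm
7–13 s: -1 × 6 = -6 cm
Net displacement = 7 cm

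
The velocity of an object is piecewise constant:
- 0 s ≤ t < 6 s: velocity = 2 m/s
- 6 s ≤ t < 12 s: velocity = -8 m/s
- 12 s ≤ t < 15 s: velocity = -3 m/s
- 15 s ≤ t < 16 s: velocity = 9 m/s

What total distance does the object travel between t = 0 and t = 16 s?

78 m

Distance (not displacement) is the total path length: add the absolute areas under v-t.
0–6 s: |2| × 6 = 12 m
6–12 s: |-8| × 6 = 48 m
12–15 s: |-3| × 3 = 9 m
15–16 s: |9| × 1 = 9 m
Total distance = 78 m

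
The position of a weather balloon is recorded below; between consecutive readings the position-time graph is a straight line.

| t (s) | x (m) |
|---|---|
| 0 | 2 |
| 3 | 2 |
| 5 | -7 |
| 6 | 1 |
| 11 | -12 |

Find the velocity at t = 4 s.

-4.5 m/s

Velocity is the slope of the x-t graph on 3–5 s: (-7 − 2)/(5 − 3) = -4.5 m/s.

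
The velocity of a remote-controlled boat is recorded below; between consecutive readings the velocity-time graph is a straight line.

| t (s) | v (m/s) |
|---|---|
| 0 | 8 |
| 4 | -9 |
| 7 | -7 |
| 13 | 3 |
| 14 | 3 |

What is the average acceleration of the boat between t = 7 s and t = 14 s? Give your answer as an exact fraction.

Average acceleration = Δv/Δt = (3 − -7)/(14 − 7) = 10/7 m/s².

10/7 m/s²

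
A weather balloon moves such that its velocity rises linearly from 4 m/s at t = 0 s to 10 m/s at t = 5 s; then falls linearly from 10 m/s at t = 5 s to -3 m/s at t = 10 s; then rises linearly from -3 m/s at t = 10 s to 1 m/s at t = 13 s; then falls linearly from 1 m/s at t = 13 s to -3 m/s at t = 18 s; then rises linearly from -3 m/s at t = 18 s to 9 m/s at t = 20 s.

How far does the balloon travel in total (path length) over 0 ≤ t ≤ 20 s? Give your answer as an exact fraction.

Total distance travelled is ∫|v| dt — sum the magnitudes of each area piece.
0–5 s: |½(4 + 10)(5)| = 35 m
5–10 s: v = 0 at t = 115/13 s; triangle areas 250/13 + 45/26 = 545/26 m
10–13 s: v = 0 at t = 12.25 s; triangle areas 3.375 + 0.375 = 3.75 m
13–18 s: v = 0 at t = 14.25 s; triangle areas 0.625 + 5.625 = 6.25 m
18–20 s: v = 0 at t = 18.5 s; triangle areas 0.75 + 6.75 = 7.5 m
Total distance = 955/13 m

955/13 m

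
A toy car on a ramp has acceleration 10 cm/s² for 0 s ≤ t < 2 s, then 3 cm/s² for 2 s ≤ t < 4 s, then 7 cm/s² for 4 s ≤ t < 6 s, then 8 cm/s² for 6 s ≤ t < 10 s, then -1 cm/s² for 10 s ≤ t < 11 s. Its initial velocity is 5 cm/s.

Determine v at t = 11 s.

76 cm/s

Δv equals the area under the a-t graph; then v = v₀ + Δv.
0–2 s: 10 × 2 = 20 cm/s
2–4 s: 3 × 2 = 6 cm/s
4–6 s: 7 × 2 = 14 cm/s
6–10 s: 8 × 4 = 32 cm/s
10–11 s: -1 × 1 = -1 cm/s
Δv = 71 cm/s, so v(11) = 5 + (71) = 76 cm/s.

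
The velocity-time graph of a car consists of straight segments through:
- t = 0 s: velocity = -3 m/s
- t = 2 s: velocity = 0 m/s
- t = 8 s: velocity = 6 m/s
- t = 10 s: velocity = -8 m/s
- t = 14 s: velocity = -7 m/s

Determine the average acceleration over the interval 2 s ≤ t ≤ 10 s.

Average acceleration = Δv/Δt = (-8 − 0)/(10 − 2) = -1 m/s².

-1 m/s²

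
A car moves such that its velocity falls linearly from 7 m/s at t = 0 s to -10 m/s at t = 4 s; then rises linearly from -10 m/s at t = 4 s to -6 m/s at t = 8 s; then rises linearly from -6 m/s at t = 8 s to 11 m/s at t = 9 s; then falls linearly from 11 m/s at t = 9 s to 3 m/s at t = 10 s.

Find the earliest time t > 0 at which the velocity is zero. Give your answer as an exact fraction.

t = 28/17 s

v changes sign on 0–4 s (from 7 to -10); the graph is linear there, so v = 0 at t = 0 + (-7)·(4 − 0)/(-10 − 7) = 28/17 s.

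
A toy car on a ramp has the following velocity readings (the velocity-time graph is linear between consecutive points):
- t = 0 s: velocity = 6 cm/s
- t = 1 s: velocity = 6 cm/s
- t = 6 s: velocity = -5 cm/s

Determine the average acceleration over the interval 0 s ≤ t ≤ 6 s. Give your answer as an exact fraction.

Average acceleration = Δv/Δt = (-5 − 6)/(6 − 0) = -11/6 cm/s².

-11/6 cm/s²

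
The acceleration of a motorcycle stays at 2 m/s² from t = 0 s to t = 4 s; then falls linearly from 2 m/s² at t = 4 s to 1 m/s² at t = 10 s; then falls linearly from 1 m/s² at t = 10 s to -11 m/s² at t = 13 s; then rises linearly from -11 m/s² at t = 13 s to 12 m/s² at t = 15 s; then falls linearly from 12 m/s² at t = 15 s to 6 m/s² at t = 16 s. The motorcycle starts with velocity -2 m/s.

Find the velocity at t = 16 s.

10 m/s

Δv equals the area under the a-t graph; then v = v₀ + Δv.
0–4 s: 2 × 4 = 8 m/s
4–10 s: ½(2 + 1)(6) = 9 m/s
10–13 s: ½(1 + -11)(3) = -15 m/s
13–15 s: ½(-11 + 12)(2) = 1 m/s
15–16 s: ½(12 + 6)(1) = 9 m/s
Δv = 12 m/s, so v(16) = -2 + (12) = 10 m/s.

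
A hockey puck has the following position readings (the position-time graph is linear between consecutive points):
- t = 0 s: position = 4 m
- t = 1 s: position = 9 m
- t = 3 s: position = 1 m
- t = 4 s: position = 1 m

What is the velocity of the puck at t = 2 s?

Velocity is the slope of the x-t graph on 1–3 s: (1 − 9)/(3 − 1) = -4 m/s.

-4 m/s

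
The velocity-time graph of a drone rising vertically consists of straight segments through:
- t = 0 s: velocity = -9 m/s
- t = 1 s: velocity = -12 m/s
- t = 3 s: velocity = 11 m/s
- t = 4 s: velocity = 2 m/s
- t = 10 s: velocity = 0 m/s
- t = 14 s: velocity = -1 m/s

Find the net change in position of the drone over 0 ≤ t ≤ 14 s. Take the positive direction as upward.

Displacement is the signed area under the v-t curve.
0–1 s: ½(-9 + -12)(1) = -10.5 m
1–3 s: ½(-12 + 11)(2) = -1 m
3–4 s: ½(11 + 2)(1) = 6.5 m
4–10 s: ½(2 + 0)(6) = 6 m
10–14 s: ½(0 + -1)(4) = -2 m
Net displacement = -1 m

-1 m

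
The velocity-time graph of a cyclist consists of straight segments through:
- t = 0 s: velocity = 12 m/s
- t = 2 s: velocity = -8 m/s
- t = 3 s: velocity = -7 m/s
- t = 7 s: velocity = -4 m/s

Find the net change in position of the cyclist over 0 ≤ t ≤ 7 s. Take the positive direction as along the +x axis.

Net displacement equals the area under the velocity-time graph (areas below the axis count negative).
0–2 s: ½(12 + -8)(2) = 4 m
2–3 s: ½(-8 + -7)(1) = -7.5 m
3–7 s: ½(-7 + -4)(4) = -22 m
Net displacement = -25.5 m

-25.5 m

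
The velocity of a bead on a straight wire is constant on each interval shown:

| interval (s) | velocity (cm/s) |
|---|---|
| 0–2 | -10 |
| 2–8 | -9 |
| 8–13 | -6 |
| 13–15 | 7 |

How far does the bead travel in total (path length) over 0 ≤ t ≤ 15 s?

118 cm

Total distance travelled is ∫|v| dt — sum the magnitudes of each area piece.
0–2 s: |-10| × 2 = 20 cm
2–8 s: |-9| × 6 = 54 cm
8–13 s: |-6| × 5 = 30 cm
13–15 s: |7| × 2 = 14 cm
Total distance = 118 cm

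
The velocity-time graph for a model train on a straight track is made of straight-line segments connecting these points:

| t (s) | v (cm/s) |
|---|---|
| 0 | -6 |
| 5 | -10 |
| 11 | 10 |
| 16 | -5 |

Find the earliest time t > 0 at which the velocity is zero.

t = 8 s

v changes sign on 5–11 s (from -10 to 10); the graph is linear there, so v = 0 at t = 5 + (10)·(11 − 5)/(10 − -10) = 8 s.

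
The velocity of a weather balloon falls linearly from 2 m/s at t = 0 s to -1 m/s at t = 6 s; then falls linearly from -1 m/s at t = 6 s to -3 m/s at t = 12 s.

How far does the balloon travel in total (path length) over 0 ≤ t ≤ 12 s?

17 m

Total distance travelled is ∫|v| dt — sum the magnitudes of each area piece.
0–6 s: v = 0 at t = 4 s; triangle areas 4 + 1 = 5 m
6–12 s: |½(-1 + -3)(6)| = 12 m
Total distance = 17 m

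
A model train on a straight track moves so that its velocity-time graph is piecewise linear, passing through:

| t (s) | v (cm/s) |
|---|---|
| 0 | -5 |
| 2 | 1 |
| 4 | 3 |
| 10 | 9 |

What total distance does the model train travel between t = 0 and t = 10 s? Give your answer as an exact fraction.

Total distance travelled is ∫|v| dt — sum the magnitudes of each area piece.
0–2 s: v = 0 at t = 5/3 s; triangle areas 25/6 + 1/6 = 13/3 cm
2–4 s: |½(1 + 3)(2)| = 4 cm
4–10 s: |½(3 + 9)(6)| = 36 cm
Total distance = 133/3 cm

133/3 cm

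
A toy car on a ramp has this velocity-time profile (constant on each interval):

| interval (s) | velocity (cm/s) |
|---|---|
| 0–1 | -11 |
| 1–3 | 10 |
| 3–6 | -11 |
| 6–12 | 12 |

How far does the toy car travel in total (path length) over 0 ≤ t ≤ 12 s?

136 cm

Total distance travelled is ∫|v| dt — sum the magnitudes of each area piece.
0–1 s: |-11| × 1 = 11 cm
1–3 s: |10| × 2 = 20 cm
3–6 s: |-11| × 3 = 33 cm
6–12 s: |12| × 6 = 72 cm
Total distance = 136 cm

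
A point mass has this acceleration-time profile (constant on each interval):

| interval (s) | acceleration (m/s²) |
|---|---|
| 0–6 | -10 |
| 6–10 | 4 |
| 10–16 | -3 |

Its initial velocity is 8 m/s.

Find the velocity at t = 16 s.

-54 m/s

Δv equals the area under the a-t graph; then v = v₀ + Δv.
0–6 s: -10 × 6 = -60 m/s
6–10 s: 4 × 4 = 16 m/s
10–16 s: -3 × 6 = -18 m/s
Δv = -62 m/s, so v(16) = 8 + (-62) = -54 m/s.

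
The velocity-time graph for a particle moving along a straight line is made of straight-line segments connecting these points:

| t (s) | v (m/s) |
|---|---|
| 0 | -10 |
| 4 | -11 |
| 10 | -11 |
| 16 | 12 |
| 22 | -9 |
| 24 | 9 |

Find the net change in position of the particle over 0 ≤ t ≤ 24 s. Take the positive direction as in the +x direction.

-96 m

Displacement is the signed area under the v-t curve.
0–4 s: ½(-10 + -11)(4) = -42 m
4–10 s: -11 × 6 = -66 m
10–16 s: ½(-11 + 12)(6) = 3 m
16–22 s: ½(12 + -9)(6) = 9 m
22–24 s: ½(-9 + 9)(2) = 0 m
Net displacement = -96 m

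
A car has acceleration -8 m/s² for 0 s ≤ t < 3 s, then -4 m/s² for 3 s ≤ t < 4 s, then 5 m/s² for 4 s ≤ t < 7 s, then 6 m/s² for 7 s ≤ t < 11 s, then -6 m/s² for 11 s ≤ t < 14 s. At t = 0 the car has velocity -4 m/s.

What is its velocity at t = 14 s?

Δv equals the area under the a-t graph; then v = v₀ + Δv.
0–3 s: -8 × 3 = -24 m/s
3–4 s: -4 × 1 = -4 m/s
4–7 s: 5 × 3 = 15 m/s
7–11 s: 6 × 4 = 24 m/s
11–14 s: -6 × 3 = -18 m/s
Δv = -7 m/s, so v(14) = -4 + (-7) = -11 m/s.

-11 m/s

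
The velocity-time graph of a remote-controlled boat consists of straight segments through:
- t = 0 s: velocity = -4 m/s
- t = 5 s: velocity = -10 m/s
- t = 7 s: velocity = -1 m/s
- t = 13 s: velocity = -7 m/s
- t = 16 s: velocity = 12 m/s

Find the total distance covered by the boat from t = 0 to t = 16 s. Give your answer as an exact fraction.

Total distance travelled is ∫|v| dt — sum the magnitudes of each area piece.
0–5 s: |½(-4 + -10)(5)| = 35 m
5–7 s: |½(-10 + -1)(2)| = 11 m
7–13 s: |½(-1 + -7)(6)| = 24 m
13–16 s: v = 0 at t = 268/19 s; triangle areas 147/38 + 216/19 = 579/38 m
Total distance = 3239/38 m

3239/38 m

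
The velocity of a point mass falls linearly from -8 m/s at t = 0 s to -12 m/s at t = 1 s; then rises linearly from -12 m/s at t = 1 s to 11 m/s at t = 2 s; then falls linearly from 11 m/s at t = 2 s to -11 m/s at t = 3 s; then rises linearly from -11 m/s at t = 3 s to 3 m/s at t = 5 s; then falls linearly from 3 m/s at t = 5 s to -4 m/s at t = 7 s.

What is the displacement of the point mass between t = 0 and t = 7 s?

-19.5 m

Net displacement equals the area under the velocity-time graph (areas below the axis count negative).
0–1 s: ½(-8 + -12)(1) = -10 m
1–2 s: ½(-12 + 11)(1) = -0.5 m
2–3 s: ½(11 + -11)(1) = 0 m
3–5 s: ½(-11 + 3)(2) = -8 m
5–7 s: ½(3 + -4)(2) = -1 m
Net displacement = -19.5 m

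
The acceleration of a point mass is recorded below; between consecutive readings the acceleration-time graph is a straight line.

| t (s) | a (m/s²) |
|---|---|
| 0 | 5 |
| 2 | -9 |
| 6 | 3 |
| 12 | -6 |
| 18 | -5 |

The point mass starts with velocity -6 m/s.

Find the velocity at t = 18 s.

-64 m/s

Δv equals the area under the a-t graph; then v = v₀ + Δv.
0–2 s: ½(5 + -9)(2) = -4 m/s
2–6 s: ½(-9 + 3)(4) = -12 m/s
6–12 s: ½(3 + -6)(6) = -9 m/s
12–18 s: ½(-6 + -5)(6) = -33 m/s
Δv = -58 m/s, so v(18) = -6 + (-58) = -64 m/s.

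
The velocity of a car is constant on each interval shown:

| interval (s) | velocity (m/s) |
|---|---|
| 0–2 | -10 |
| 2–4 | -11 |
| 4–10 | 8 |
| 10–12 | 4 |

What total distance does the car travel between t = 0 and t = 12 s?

Distance (not displacement) is the total path length: add the absolute areas under v-t.
0–2 s: |-10| × 2 = 20 m
2–4 s: |-11| × 2 = 22 m
4–10 s: |8| × 6 = 48 m
10–12 s: |4| × 2 = 8 m
Total distance = 98 m

98 m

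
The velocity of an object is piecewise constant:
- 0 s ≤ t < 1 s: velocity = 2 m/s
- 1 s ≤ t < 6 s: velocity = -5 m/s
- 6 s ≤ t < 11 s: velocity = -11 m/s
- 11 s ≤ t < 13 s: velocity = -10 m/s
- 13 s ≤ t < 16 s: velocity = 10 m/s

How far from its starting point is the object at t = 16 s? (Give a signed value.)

Displacement is the signed area under the v-t curve.
0–1 s: 2 × 1 = 2 m
1–6 s: -5 × 5 = -25 m
6–11 s: -11 × 5 = -55 m
11–13 s: -10 × 2 = -20 m
13–16 s: 10 × 3 = 30 m
Net displacement = -68 m

-68 m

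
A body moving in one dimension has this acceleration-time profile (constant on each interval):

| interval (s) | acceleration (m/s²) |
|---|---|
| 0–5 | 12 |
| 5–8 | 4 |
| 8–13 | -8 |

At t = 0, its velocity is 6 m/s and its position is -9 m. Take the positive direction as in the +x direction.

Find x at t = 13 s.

On each constant-a segment, Δv = aΔt and Δx = v₀Δt + ½aΔt²; chain segment to segment.
0–5 s: v starts 6 m/s; Δx = 6·5 + ½·12·5² = 180 m; v ends 66 m/s.
5–8 s: v starts 66 m/s; Δx = 66·3 + ½·4·3² = 216 m; v ends 78 m/s.
8–13 s: v starts 78 m/s; Δx = 78·5 + ½·-8·5² = 290 m; v ends 38 m/s.
x(13) = -9 + Σ Δx = 677 m.

677 m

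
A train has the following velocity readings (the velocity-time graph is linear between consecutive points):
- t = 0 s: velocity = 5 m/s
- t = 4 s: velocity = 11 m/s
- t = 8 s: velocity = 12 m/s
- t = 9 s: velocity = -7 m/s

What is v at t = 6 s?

11.5 m/s

On 4–8 s the graph is linear from 11 to 12 m/s: v(6) = 11 + (12 − 11)·(6 − 4)/(8 − 4) = 11.5 m/s.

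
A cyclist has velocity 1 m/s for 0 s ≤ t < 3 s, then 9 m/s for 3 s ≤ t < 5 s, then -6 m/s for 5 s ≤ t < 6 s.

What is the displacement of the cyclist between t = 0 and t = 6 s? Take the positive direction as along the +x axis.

Displacement is the signed area under the v-t curve.
0–3 s: 1 × 3 = 3 m
3–5 s: 9 × 2 = 18 m
5–6 s: -6 × 1 = -6 m
Net displacement = 15 m

15 m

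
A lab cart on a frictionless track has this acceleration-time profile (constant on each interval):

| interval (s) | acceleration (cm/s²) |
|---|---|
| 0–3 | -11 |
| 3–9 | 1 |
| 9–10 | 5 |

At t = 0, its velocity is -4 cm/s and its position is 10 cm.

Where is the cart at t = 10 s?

On each constant-a segment, Δv = aΔt and Δx = v₀Δt + ½aΔt²; chain segment to segment.
0–3 s: v starts -4 cm/s; Δx = -4·3 + ½·-11·3² = -61.5 cm; v ends -37 cm/s.
3–9 s: v starts -37 cm/s; Δx = -37·6 + ½·1·6² = -204 cm; v ends -31 cm/s.
9–10 s: v starts -31 cm/s; Δx = -31·1 + ½·5·1² = -28.5 cm; v ends -26 cm/s.
x(10) = 10 + Σ Δx = -284 cm.

-284 cm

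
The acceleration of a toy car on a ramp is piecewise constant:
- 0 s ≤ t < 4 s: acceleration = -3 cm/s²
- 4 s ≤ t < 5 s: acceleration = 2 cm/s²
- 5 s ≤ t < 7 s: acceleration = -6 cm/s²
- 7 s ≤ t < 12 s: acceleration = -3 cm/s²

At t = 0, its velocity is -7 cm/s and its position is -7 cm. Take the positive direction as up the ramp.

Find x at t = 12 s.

-305.5 cm

On each constant-a segment, Δv = aΔt and Δx = v₀Δt + ½aΔt²; chain segment to segment.
0–4 s: v starts -7 cm/s; Δx = -7·4 + ½·-3·4² = -52 cm; v ends -19 cm/s.
4–5 s: v starts -19 cm/s; Δx = -19·1 + ½·2·1² = -18 cm; v ends -17 cm/s.
5–7 s: v starts -17 cm/s; Δx = -17·2 + ½·-6·2² = -46 cm; v ends -29 cm/s.
7–12 s: v starts -29 cm/s; Δx = -29·5 + ½·-3·5² = -182.5 cm; v ends -44 cm/s.
x(12) = -7 + Σ Δx = -305.5 cm.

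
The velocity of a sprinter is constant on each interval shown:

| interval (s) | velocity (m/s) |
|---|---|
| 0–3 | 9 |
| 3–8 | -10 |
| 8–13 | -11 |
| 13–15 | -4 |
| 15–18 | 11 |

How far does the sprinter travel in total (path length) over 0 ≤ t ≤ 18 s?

173 m

Total distance travelled is ∫|v| dt — sum the magnitudes of each area piece.
0–3 s: |9| × 3 = 27 m
3–8 s: |-10| × 5 = 50 m
8–13 s: |-11| × 5 = 55 m
13–15 s: |-4| × 2 = 8 m
15–18 s: |11| × 3 = 33 m
Total distance = 173 m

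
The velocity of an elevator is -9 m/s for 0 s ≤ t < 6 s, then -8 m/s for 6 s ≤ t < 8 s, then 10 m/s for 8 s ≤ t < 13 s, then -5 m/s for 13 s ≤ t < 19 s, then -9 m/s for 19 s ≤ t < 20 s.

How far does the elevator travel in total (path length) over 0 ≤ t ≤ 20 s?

Distance (not displacement) is the total path length: add the absolute areas under v-t.
0–6 s: |-9| × 6 = 54 m
6–8 s: |-8| × 2 = 16 m
8–13 s: |10| × 5 = 50 m
13–19 s: |-5| × 6 = 30 m
19–20 s: |-9| × 1 = 9 m
Total distance = 159 m

159 m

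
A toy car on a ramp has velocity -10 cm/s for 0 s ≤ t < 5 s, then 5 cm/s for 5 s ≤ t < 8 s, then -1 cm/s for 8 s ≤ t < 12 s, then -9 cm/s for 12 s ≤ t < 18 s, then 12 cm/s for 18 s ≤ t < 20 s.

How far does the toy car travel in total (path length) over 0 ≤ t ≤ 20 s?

147 cm

Distance (not displacement) is the total path length: add the absolute areas under v-t.
0–5 s: |-10| × 5 = 50 cm
5–8 s: |5| × 3 = 15 cm
8–12 s: |-1| × 4 = 4 cm
12–18 s: |-9| × 6 = 54 cm
18–20 s: |12| × 2 = 24 cm
Total distance = 147 cm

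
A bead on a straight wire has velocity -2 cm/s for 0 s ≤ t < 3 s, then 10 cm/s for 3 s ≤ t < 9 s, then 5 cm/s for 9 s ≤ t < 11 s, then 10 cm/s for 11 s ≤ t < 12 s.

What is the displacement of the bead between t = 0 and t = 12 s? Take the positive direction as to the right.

Net displacement equals the area under the velocity-time graph (areas below the axis count negative).
0–3 s: -2 × 3 = -6 cm
3–9 s: 10 × 6 = 60 cm
9–11 s: 5 × 2 = 10 cm
11–12 s: 10 × 1 = 10 cm
Net displacement = 74 cm

74 cm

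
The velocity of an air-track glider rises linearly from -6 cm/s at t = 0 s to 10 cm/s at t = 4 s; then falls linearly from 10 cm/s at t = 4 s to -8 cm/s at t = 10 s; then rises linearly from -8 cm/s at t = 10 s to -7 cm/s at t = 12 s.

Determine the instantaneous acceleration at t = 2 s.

Acceleration is the slope of the v-t graph on 0–4 s: (10 − -6)/(4 − 0) = 4 cm/s².

4 cm/s²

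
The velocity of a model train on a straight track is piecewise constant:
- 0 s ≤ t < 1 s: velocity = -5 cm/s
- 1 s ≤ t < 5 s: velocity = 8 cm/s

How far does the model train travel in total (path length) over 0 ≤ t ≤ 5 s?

37 cm

Total distance travelled is ∫|v| dt — sum the magnitudes of each area piece.
0–1 s: |-5| × 1 = 5 cm
1–5 s: |8| × 4 = 32 cm
Total distance = 37 cm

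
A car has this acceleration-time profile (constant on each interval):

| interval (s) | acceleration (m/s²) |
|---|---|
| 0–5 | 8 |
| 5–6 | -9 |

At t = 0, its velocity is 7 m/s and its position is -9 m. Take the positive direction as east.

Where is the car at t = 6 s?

On each constant-a segment, Δv = aΔt and Δx = v₀Δt + ½aΔt²; chain segment to segment.
0–5 s: v starts 7 m/s; Δx = 7·5 + ½·8·5² = 135 m; v ends 47 m/s.
5–6 s: v starts 47 m/s; Δx = 47·1 + ½·-9·1² = 42.5 m; v ends 38 m/s.
x(6) = -9 + Σ Δx = 168.5 m.

168.5 m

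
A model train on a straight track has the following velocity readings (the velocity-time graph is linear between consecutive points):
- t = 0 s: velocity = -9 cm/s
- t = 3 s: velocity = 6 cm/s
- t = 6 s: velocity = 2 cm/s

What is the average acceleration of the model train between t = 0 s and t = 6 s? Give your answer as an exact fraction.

Average acceleration = Δv/Δt = (2 − -9)/(6 − 0) = 11/6 cm/s².

11/6 cm/s²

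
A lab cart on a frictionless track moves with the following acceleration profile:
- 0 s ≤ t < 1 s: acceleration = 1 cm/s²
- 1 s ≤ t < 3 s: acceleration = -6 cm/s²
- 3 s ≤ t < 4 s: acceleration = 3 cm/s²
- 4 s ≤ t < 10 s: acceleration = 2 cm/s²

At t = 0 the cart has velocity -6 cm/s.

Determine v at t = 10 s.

-2 cm/s

Δv equals the area under the a-t graph; then v = v₀ + Δv.
0–1 s: 1 × 1 = 1 cm/s
1–3 s: -6 × 2 = -12 cm/s
3–4 s: 3 × 1 = 3 cm/s
4–10 s: 2 × 6 = 12 cm/s
Δv = 4 cm/s, so v(10) = -6 + (4) = -2 cm/s.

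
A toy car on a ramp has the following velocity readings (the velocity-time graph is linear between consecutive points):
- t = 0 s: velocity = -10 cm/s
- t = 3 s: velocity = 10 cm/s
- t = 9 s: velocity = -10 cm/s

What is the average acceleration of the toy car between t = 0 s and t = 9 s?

Average acceleration = Δv/Δt = (-10 − -10)/(9 − 0) = 0 cm/s².

0 cm/s²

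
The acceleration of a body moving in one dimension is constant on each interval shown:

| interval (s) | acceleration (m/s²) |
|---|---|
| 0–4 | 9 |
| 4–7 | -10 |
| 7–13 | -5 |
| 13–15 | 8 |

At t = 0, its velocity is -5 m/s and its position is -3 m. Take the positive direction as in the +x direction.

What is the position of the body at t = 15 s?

On each constant-a segment, Δv = aΔt and Δx = v₀Δt + ½aΔt²; chain segment to segment.
0–4 s: v starts -5 m/s; Δx = -5·4 + ½·9·4² = 52 m; v ends 31 m/s.
4–7 s: v starts 31 m/s; Δx = 31·3 + ½·-10·3² = 48 m; v ends 1 m/s.
7–13 s: v starts 1 m/s; Δx = 1·6 + ½·-5·6² = -84 m; v ends -29 m/s.
13–15 s: v starts -29 m/s; Δx = -29·2 + ½·8·2² = -42 m; v ends -13 m/s.
x(15) = -3 + Σ Δx = -29 m.

-29 m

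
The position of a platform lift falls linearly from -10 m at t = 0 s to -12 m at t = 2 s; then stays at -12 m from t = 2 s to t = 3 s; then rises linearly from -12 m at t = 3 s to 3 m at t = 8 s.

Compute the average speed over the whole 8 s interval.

Average speed = (total path length)/(elapsed time); on a piecewise-linear x-t graph the path length is Σ|Δx|.
0–2 s: |Δx| = |-12 − -10| = 2 m
2–3 s: |Δx| = |-12 − -12| = 0 m
3–8 s: |Δx| = |3 − -12| = 15 m
Total path = 17 m; average speed = 17/8 = 2.125 m/s.

2.125 m/s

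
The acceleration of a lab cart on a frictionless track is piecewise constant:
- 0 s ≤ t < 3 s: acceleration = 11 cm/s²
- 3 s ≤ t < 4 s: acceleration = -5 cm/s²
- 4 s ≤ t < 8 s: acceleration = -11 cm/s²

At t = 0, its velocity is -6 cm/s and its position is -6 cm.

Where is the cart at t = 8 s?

On each constant-a segment, Δv = aΔt and Δx = v₀Δt + ½aΔt²; chain segment to segment.
0–3 s: v starts -6 cm/s; Δx = -6·3 + ½·11·3² = 31.5 cm; v ends 27 cm/s.
3–4 s: v starts 27 cm/s; Δx = 27·1 + ½·-5·1² = 24.5 cm; v ends 22 cm/s.
4–8 s: v starts 22 cm/s; Δx = 22·4 + ½·-11·4² = 0 cm; v ends -22 cm/s.
x(8) = -6 + Σ Δx = 50 cm.

50 cm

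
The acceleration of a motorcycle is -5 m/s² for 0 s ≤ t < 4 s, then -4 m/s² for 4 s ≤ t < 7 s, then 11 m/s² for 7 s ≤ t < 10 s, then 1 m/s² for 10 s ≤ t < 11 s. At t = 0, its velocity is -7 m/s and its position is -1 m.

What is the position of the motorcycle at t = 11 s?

-241 m

On each constant-a segment, Δv = aΔt and Δx = v₀Δt + ½aΔt²; chain segment to segment.
0–4 s: v starts -7 m/s; Δx = -7·4 + ½·-5·4² = -68 m; v ends -27 m/s.
4–7 s: v starts -27 m/s; Δx = -27·3 + ½·-4·3² = -99 m; v ends -39 m/s.
7–10 s: v starts -39 m/s; Δx = -39·3 + ½·11·3² = -67.5 m; v ends -6 m/s.
10–11 s: v starts -6 m/s; Δx = -6·1 + ½·1·1² = -5.5 m; v ends -5 m/s.
x(11) = -1 + Σ Δx = -241 m.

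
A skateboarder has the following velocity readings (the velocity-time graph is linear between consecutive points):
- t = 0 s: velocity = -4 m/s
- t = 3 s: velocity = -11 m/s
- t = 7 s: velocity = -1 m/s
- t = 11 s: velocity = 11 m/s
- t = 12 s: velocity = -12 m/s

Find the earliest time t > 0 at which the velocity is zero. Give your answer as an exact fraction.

v changes sign on 7–11 s (from -1 to 11); the graph is linear there, so v = 0 at t = 7 + (1)·(11 − 7)/(11 − -1) = 22/3 s.

t = 22/3 s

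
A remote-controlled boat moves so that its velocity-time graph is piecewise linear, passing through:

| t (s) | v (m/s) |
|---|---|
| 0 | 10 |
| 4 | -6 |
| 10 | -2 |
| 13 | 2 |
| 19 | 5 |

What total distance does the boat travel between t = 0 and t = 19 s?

Distance (not displacement) is the total path length: add the absolute areas under v-t.
0–4 s: v = 0 at t = 2.5 s; triangle areas 12.5 + 4.5 = 17 m
4–10 s: |½(-6 + -2)(6)| = 24 m
10–13 s: v = 0 at t = 11.5 s; triangle areas 1.5 + 1.5 = 3 m
13–19 s: |½(2 + 5)(6)| = 21 m
Total distance = 65 m

65 m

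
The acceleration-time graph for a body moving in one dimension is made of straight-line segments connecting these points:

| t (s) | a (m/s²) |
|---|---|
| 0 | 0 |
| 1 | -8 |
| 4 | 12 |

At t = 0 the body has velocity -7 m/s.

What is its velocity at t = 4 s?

-5 m/s

Δv equals the area under the a-t graph; then v = v₀ + Δv.
0–1 s: ½(0 + -8)(1) = -4 m/s
1–4 s: ½(-8 + 12)(3) = 6 m/s
Δv = 2 m/s, so v(4) = -7 + (2) = -5 m/s.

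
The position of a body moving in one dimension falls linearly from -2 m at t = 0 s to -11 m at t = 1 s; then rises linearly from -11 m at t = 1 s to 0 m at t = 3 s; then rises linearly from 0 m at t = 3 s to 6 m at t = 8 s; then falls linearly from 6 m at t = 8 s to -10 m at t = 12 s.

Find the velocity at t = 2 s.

5.5 m/s

Velocity is the slope of the x-t graph on 1–3 s: (0 − -11)/(3 − 1) = 5.5 m/s.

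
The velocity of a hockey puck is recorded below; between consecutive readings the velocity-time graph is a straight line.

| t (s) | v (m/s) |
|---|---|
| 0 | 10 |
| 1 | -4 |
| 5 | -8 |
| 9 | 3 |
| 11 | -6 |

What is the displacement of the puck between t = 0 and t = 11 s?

Net displacement equals the area under the velocity-time graph (areas below the axis count negative).
0–1 s: ½(10 + -4)(1) = 3 m
1–5 s: ½(-4 + -8)(4) = -24 m
5–9 s: ½(-8 + 3)(4) = -10 m
9–11 s: ½(3 + -6)(2) = -3 m
Net displacement = -34 m

-34 m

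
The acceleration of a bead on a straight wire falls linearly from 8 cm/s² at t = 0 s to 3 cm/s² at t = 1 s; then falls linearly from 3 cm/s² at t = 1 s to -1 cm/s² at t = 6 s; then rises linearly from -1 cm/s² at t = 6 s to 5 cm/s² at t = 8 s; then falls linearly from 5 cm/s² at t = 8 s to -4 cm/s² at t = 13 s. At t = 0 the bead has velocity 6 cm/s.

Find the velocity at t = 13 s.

23 cm/s

Δv equals the area under the a-t graph; then v = v₀ + Δv.
0–1 s: ½(8 + 3)(1) = 5.5 cm/s
1–6 s: ½(3 + -1)(5) = 5 cm/s
6–8 s: ½(-1 + 5)(2) = 4 cm/s
8–13 s: ½(5 + -4)(5) = 2.5 cm/s
Δv = 17 cm/s, so v(13) = 6 + (17) = 23 cm/s.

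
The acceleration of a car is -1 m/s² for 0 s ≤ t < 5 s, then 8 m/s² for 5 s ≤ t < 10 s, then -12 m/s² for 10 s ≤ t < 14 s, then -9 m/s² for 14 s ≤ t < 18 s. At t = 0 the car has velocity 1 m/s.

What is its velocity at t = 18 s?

-48 m/s

Δv equals the area under the a-t graph; then v = v₀ + Δv.
0–5 s: -1 × 5 = -5 m/s
5–10 s: 8 × 5 = 40 m/s
10–14 s: -12 × 4 = -48 m/s
14–18 s: -9 × 4 = -36 m/s
Δv = -49 m/s, so v(18) = 1 + (-49) = -48 m/s.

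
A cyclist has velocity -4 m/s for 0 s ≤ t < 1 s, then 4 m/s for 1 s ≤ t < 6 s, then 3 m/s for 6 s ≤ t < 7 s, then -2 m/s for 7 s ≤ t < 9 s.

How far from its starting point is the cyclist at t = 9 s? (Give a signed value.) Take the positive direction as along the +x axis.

Net displacement equals the area under the velocity-time graph (areas below the axis count negative).
0–1 s: -4 × 1 = -4 m
1–6 s: 4 × 5 = 20 m
6–7 s: 3 × 1 = 3 m
7–9 s: -2 × 2 = -4 m
Net displacement = 15 m

15 m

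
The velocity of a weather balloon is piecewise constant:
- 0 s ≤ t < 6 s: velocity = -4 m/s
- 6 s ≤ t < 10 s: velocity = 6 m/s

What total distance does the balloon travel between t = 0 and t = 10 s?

48 m

Distance (not displacement) is the total path length: add the absolute areas under v-t.
0–6 s: |-4| × 6 = 24 m
6–10 s: |6| × 4 = 24 m
Total distance = 48 m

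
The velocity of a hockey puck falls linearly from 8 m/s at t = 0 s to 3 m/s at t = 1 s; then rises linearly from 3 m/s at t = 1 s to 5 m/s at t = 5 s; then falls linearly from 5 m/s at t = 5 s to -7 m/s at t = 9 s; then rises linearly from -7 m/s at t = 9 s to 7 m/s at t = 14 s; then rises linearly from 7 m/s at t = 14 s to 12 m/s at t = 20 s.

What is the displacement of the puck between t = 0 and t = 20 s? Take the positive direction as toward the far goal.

Net displacement equals the area under the velocity-time graph (areas below the axis count negative).
0–1 s: ½(8 + 3)(1) = 5.5 m
1–5 s: ½(3 + 5)(4) = 16 m
5–9 s: ½(5 + -7)(4) = -4 m
9–14 s: ½(-7 + 7)(5) = 0 m
14–20 s: ½(7 + 12)(6) = 57 m
Net displacement = 74.5 m

74.5 m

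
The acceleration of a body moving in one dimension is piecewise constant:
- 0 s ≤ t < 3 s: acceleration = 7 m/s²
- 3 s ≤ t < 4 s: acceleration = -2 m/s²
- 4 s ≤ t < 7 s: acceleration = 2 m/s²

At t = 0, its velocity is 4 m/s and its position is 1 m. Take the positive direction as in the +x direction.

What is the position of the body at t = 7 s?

146.5 m

On each constant-a segment, Δv = aΔt and Δx = v₀Δt + ½aΔt²; chain segment to segment.
0–3 s: v starts 4 m/s; Δx = 4·3 + ½·7·3² = 43.5 m; v ends 25 m/s.
3–4 s: v starts 25 m/s; Δx = 25·1 + ½·-2·1² = 24 m; v ends 23 m/s.
4–7 s: v starts 23 m/s; Δx = 23·3 + ½·2·3² = 78 m; v ends 29 m/s.
x(7) = 1 + Σ Δx = 146.5 m.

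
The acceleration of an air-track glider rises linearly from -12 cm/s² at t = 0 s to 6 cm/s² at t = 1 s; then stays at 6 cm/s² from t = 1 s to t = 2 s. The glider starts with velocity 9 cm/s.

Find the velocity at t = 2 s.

12 cm/s

Δv equals the area under the a-t graph; then v = v₀ + Δv.
0–1 s: ½(-12 + 6)(1) = -3 cm/s
1–2 s: 6 × 1 = 6 cm/s
Δv = 3 cm/s, so v(2) = 9 + (3) = 12 cm/s.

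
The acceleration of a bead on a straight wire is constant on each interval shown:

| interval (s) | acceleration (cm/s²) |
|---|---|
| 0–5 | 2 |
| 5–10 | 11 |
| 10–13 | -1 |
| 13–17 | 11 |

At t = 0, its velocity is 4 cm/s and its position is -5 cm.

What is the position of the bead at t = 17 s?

802 cm

On each constant-a segment, Δv = aΔt and Δx = v₀Δt + ½aΔt²; chain segment to segment.
0–5 s: v starts 4 cm/s; Δx = 4·5 + ½·2·5² = 45 cm; v ends 14 cm/s.
5–10 s: v starts 14 cm/s; Δx = 14·5 + ½·11·5² = 207.5 cm; v ends 69 cm/s.
10–13 s: v starts 69 cm/s; Δx = 69·3 + ½·-1·3² = 202.5 cm; v ends 66 cm/s.
13–17 s: v starts 66 cm/s; Δx = 66·4 + ½·11·4² = 352 cm; v ends 110 cm/s.
x(17) = -5 + Σ Δx = 802 cm.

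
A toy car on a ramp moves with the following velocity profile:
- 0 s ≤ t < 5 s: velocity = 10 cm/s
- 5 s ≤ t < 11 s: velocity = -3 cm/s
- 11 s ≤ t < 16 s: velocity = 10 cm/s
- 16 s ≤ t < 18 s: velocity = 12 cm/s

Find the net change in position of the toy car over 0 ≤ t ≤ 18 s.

Net displacement equals the area under the velocity-time graph (areas below the axis count negative).
0–5 s: 10 × 5 = 50 cm
5–11 s: -3 × 6 = -18 cm
11–16 s: 10 × 5 = 50 cm
16–18 s: 12 × 2 = 24 cm
Net displacement = 106 cm

106 cm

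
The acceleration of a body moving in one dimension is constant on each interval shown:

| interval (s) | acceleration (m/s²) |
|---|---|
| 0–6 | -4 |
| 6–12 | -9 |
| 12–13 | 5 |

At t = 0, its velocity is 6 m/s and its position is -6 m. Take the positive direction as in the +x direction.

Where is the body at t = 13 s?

On each constant-a segment, Δv = aΔt and Δx = v₀Δt + ½aΔt²; chain segment to segment.
0–6 s: v starts 6 m/s; Δx = 6·6 + ½·-4·6² = -36 m; v ends -18 m/s.
6–12 s: v starts -18 m/s; Δx = -18·6 + ½·-9·6² = -270 m; v ends -72 m/s.
12–13 s: v starts -72 m/s; Δx = -72·1 + ½·5·1² = -69.5 m; v ends -67 m/s.
x(13) = -6 + Σ Δx = -381.5 m.

-381.5 m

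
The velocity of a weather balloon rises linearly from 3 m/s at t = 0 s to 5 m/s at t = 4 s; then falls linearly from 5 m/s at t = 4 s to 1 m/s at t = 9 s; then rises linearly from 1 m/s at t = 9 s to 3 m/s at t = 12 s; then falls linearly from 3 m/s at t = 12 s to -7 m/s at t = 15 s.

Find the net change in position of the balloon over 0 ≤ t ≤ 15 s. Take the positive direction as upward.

31 m

Displacement is the signed area under the v-t curve.
0–4 s: ½(3 + 5)(4) = 16 m
4–9 s: ½(5 + 1)(5) = 15 m
9–12 s: ½(1 + 3)(3) = 6 m
12–15 s: ½(3 + -7)(3) = -6 m
Net displacement = 31 m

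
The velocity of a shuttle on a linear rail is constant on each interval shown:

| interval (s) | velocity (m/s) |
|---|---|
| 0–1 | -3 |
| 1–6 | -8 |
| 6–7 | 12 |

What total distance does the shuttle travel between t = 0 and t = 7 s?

Distance (not displacement) is the total path length: add the absolute areas under v-t.
0–1 s: |-3| × 1 = 3 m
1–6 s: |-8| × 5 = 40 m
6–7 s: |12| × 1 = 12 m
Total distance = 55 m

55 m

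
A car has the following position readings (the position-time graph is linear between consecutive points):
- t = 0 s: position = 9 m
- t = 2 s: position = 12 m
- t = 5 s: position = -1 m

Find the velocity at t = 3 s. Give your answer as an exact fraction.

-13/3 m/s

Velocity is the slope of the x-t graph on 2–5 s: (-1 − 12)/(5 − 2) = -13/3 m/s.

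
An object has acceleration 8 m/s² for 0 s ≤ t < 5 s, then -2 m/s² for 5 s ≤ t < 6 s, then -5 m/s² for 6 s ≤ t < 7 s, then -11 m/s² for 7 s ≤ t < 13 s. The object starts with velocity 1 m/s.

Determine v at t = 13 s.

-32 m/s

Δv equals the area under the a-t graph; then v = v₀ + Δv.
0–5 s: 8 × 5 = 40 m/s
5–6 s: -2 × 1 = -2 m/s
6–7 s: -5 × 1 = -5 m/s
7–13 s: -11 × 6 = -66 m/s
Δv = -33 m/s, so v(13) = 1 + (-33) = -32 m/s.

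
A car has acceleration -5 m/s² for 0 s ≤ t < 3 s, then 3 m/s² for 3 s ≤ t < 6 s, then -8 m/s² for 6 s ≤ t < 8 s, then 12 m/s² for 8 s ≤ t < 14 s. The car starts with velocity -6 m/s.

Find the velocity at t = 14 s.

44 m/s

Δv equals the area under the a-t graph; then v = v₀ + Δv.
0–3 s: -5 × 3 = -15 m/s
3–6 s: 3 × 3 = 9 m/s
6–8 s: -8 × 2 = -16 m/s
8–14 s: 12 × 6 = 72 m/s
Δv = 50 m/s, so v(14) = -6 + (50) = 44 m/s.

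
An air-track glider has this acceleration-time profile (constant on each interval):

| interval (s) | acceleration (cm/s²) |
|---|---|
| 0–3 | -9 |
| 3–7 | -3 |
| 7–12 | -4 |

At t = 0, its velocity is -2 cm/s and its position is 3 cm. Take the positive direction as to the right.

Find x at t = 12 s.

On each constant-a segment, Δv = aΔt and Δx = v₀Δt + ½aΔt²; chain segment to segment.
0–3 s: v starts -2 cm/s; Δx = -2·3 + ½·-9·3² = -46.5 cm; v ends -29 cm/s.
3–7 s: v starts -29 cm/s; Δx = -29·4 + ½·-3·4² = -140 cm; v ends -41 cm/s.
7–12 s: v starts -41 cm/s; Δx = -41·5 + ½·-4·5² = -255 cm; v ends -61 cm/s.
x(12) = 3 + Σ Δx = -438.5 cm.

-438.5 cm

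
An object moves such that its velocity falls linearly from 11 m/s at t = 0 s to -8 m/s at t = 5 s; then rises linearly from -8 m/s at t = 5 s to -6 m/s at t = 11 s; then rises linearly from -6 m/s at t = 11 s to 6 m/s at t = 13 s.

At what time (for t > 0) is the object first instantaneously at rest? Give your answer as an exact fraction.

v changes sign on 0–5 s (from 11 to -8); the graph is linear there, so v = 0 at t = 0 + (-11)·(5 − 0)/(-8 − 11) = 55/19 s.

t = 55/19 s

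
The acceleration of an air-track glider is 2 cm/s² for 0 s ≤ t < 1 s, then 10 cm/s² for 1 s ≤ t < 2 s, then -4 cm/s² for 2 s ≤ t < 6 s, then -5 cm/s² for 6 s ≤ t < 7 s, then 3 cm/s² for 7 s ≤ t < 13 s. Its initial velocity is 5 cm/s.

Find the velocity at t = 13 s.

Δv equals the area under the a-t graph; then v = v₀ + Δv.
0–1 s: 2 × 1 = 2 cm/s
1–2 s: 10 × 1 = 10 cm/s
2–6 s: -4 × 4 = -16 cm/s
6–7 s: -5 × 1 = -5 cm/s
7–13 s: 3 × 6 = 18 cm/s
Δv = 9 cm/s, so v(13) = 5 + (9) = 14 cm/s.

14 cm/s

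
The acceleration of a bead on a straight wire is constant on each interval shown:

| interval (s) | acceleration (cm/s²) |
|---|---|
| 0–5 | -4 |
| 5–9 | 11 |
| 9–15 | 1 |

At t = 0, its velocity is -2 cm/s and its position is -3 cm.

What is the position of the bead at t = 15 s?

On each constant-a segment, Δv = aΔt and Δx = v₀Δt + ½aΔt²; chain segment to segment.
0–5 s: v starts -2 cm/s; Δx = -2·5 + ½·-4·5² = -60 cm; v ends -22 cm/s.
5–9 s: v starts -22 cm/s; Δx = -22·4 + ½·11·4² = 0 cm; v ends 22 cm/s.
9–15 s: v starts 22 cm/s; Δx = 22·6 + ½·1·6² = 150 cm; v ends 28 cm/s.
x(15) = -3 + Σ Δx = 87 cm.

87 cm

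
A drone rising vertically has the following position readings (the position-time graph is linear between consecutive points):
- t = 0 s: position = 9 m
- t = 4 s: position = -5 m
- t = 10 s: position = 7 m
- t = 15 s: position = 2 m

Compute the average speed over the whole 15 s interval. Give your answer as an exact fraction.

31/15 m/s

Average speed = (total path length)/(elapsed time); on a piecewise-linear x-t graph the path length is Σ|Δx|.
0–4 s: |Δx| = |-5 − 9| = 14 m
4–10 s: |Δx| = |7 − -5| = 12 m
10–15 s: |Δx| = |2 − 7| = 5 m
Total path = 31 m; average speed = 31/15 = 31/15 m/s.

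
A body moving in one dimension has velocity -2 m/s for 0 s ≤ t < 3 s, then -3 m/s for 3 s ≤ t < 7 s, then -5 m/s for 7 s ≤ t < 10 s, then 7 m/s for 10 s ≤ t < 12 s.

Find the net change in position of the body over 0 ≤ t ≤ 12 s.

-19 m

Net displacement equals the area under the velocity-time graph (areas below the axis count negative).
0–3 s: -2 × 3 = -6 m
3–7 s: -3 × 4 = -12 m
7–10 s: -5 × 3 = -15 m
10–12 s: 7 × 2 = 14 m
Net displacement = -19 m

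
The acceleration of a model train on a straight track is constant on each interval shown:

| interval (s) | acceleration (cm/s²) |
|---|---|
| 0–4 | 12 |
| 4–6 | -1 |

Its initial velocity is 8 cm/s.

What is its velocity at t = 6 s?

54 cm/s

Δv equals the area under the a-t graph; then v = v₀ + Δv.
0–4 s: 12 × 4 = 48 cm/s
4–6 s: -1 × 2 = -2 cm/s
Δv = 46 cm/s, so v(6) = 8 + (46) = 54 cm/s.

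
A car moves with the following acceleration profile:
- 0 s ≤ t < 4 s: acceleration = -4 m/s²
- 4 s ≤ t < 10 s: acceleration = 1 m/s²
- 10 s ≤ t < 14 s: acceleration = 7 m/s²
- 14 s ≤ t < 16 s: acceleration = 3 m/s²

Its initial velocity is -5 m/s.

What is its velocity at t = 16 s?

Δv equals the area under the a-t graph; then v = v₀ + Δv.
0–4 s: -4 × 4 = -16 m/s
4–10 s: 1 × 6 = 6 m/s
10–14 s: 7 × 4 = 28 m/s
14–16 s: 3 × 2 = 6 m/s
Δv = 24 m/s, so v(16) = -5 + (24) = 19 m/s.

19 m/s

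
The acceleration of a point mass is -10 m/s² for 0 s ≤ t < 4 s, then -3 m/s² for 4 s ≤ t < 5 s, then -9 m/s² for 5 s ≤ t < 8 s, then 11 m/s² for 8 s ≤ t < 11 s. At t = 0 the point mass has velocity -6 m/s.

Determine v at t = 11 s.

Δv equals the area under the a-t graph; then v = v₀ + Δv.
0–4 s: -10 × 4 = -40 m/s
4–5 s: -3 × 1 = -3 m/s
5–8 s: -9 × 3 = -27 m/s
8–11 s: 11 × 3 = 33 m/s
Δv = -37 m/s, so v(11) = -6 + (-37) = -43 m/s.

-43 m/s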